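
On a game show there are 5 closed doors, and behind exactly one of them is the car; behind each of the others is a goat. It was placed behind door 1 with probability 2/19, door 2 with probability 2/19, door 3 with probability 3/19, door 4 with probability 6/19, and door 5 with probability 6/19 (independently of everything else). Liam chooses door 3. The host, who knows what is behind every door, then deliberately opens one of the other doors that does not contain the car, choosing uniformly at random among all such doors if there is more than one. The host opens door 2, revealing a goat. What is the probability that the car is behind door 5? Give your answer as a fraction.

24/65

Apply Bayes' rule, conditioning on where the car actually is.
If it is behind door 1 (prior 2/19): the host has 3 equally likely choices, so probability 1/3; weight (2/19)·(1/3) = 2/57.
If it is behind door 2 (prior 2/19): the host opened door 2, so this case is ruled out; weight (2/19)·0 = 0.
If it is behind door 3 (prior 3/19): the host has 4 equally likely choices, so probability 1/4; weight (3/19)·(1/4) = 3/76.
If it is behind either of doors 4 and 5 (prior 6/19 each): the host has 3 equally likely choices, so probability 1/3; weight (6/19)·(1/3) = 2/19 each.
The weights sum to 65/228.
So P(the car behind door 5 | the host opened door 2) = (2/19) / (65/228) = 24/65.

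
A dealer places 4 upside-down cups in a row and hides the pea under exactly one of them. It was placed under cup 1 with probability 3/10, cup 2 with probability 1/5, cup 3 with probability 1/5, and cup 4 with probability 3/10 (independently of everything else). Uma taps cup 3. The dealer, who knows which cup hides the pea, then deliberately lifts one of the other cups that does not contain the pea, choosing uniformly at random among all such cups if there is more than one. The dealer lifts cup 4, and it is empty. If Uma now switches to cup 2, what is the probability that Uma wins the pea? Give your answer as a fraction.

Apply Bayes' rule, conditioning on where the pea actually is.
If it is under cup 1 (prior 3/10): the dealer has 2 equally likely choices, so probability 1/2; weight (3/10)·(1/2) = 3/20.
If it is under cup 2 (prior 1/5): the dealer has 2 equally likely choices, so probability 1/2; weight (1/5)·(1/2) = 1/10.
If it is under cup 3 (prior 1/5): the dealer has 3 equally likely choices, so probability 1/3; weight (1/5)·(1/3) = 1/15.
If it is under cup 4 (prior 3/10): the dealer opened cup 4, so this case is ruled out; weight (3/10)·0 = 0.
The weights sum to 19/60.
So P(the pea under cup 2 | the dealer opened cup 4) = (1/10) / (19/60) = 6/19.

6/19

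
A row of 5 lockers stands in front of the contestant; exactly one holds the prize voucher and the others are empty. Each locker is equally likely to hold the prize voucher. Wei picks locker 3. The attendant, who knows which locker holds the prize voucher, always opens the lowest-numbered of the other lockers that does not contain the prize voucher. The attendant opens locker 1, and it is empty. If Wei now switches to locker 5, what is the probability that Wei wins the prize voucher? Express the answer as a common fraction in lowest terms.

Condition on the true location of the prize voucher.
If it is in locker 1 (prior 1/5): the attendant opened locker 1, so this case is ruled out; weight (1/5)·0 = 0.
If it is in any of lockers 2, 3, 4, and 5 (prior 1/5 each): locker 1 is the lowest-numbered option available, probability 1; weight (1/5)·1 = 1/5 each.
The weights sum to 4/5.
So P(the prize voucher in locker 5 | the attendant opened locker 1) = (1/5) / (4/5) = 1/4.

1/4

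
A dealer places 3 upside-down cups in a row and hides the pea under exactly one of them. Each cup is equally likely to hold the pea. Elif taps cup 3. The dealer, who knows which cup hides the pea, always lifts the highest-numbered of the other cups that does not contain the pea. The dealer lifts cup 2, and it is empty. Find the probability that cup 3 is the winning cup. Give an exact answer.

Consider each possible location of the pea in turn.
If it is under either of cups 1 and 3 (prior 1/3 each): cup 2 is the highest-numbered option available, probability 1; weight (1/3)·1 = 1/3 each.
If it is under cup 2 (prior 1/3): the dealer opened cup 2, so this case is ruled out; weight (1/3)·0 = 0.
The weights sum to 2/3.
So P(the pea under cup 3 | the dealer opened cup 2) = (1/3) / (2/3) = 1/2.

1/2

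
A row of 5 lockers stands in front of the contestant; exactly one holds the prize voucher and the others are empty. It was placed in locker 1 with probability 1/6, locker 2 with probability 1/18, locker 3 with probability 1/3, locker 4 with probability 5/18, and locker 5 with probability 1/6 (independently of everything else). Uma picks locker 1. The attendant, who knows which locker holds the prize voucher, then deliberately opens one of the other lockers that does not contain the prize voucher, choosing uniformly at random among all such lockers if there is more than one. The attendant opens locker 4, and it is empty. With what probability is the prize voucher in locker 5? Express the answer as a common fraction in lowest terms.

Consider each possible location of the prize voucher in turn.
If it is in locker 1 (prior 1/6): the attendant has 4 equally likely choices, so probability 1/4; weight (1/6)·(1/4) = 1/24.
If it is in locker 2 (prior 1/18): the attendant has 3 equally likely choices, so probability 1/3; weight (1/18)·(1/3) = 1/54.
If it is in locker 3 (prior 1/3): the attendant has 3 equally likely choices, so probability 1/3; weight (1/3)·(1/3) = 1/9.
If it is in locker 4 (prior 5/18): the attendant opened locker 4, so this case is ruled out; weight (5/18)·0 = 0.
If it is in locker 5 (prior 1/6): the attendant has 3 equally likely choices, so probability 1/3; weight (1/6)·(1/3) = 1/18.
The weights sum to 49/216.
So P(the prize voucher in locker 5 | the attendant opened locker 4) = (1/18) / (49/216) = 12/49.

12/49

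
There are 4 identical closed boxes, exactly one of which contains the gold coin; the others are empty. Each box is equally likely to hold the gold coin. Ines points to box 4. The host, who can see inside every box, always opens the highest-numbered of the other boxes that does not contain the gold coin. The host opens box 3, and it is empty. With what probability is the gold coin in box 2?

1/3

Consider each possible location of the gold coin in turn.
If it is in any of boxes 1, 2, and 4 (prior 1/4 each): box 3 is the highest-numbered option available, probability 1; weight (1/4)·1 = 1/4 each.
If it is in box 3 (prior 1/4): the host opened box 3, so this case is ruled out; weight (1/4)·0 = 0.
The weights sum to 3/4.
So P(the gold coin in box 2 | the host opened box 3) = (1/4) / (3/4) = 1/3.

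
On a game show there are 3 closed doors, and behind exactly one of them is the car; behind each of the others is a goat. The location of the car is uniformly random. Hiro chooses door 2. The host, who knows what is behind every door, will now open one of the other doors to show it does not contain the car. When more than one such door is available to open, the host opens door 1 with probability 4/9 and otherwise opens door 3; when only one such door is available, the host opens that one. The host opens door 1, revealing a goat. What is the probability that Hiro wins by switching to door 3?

Consider each possible location of the car in turn.
If it is behind door 1 (prior 1/3): the host opened door 1, so this case is ruled out; weight (1/3)·0 = 0.
If it is behind door 2 (prior 1/3): door 1 is available, opened with probability 4/9; weight (1/3)·(4/9) = 4/27.
If it is behind door 3 (prior 1/3): only door 1 is available, probability 1; weight (1/3)·1 = 1/3.
The weights sum to 13/27.
So P(the car behind door 3 | the host opened door 1) = (1/3) / (13/27) = 9/13.

9/13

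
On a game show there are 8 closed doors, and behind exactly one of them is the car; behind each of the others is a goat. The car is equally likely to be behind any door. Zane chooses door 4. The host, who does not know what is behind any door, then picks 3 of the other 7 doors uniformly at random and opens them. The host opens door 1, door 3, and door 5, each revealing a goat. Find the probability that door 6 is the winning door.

1/5

Because the host chose which doors to open without knowing where the car is, the choice is independent of the prize location. Learning that none of the 3 opened doors holds the car simply rules out those 3 locations and leaves the remaining 5 doors still equally likely by symmetry.
So P(the car behind door 6) = 1/5.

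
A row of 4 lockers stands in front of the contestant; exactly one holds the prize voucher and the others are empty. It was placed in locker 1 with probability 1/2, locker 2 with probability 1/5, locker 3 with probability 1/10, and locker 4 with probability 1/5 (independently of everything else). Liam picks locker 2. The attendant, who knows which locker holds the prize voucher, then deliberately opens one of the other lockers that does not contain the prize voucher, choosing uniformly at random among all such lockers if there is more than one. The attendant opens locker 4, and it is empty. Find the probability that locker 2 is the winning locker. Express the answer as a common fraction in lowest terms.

Consider each possible location of the prize voucher in turn.
If it is in locker 1 (prior 1/2): the attendant has 2 equally likely choices, so probability 1/2; weight (1/2)·(1/2) = 1/4.
If it is in locker 2 (prior 1/5): the attendant has 3 equally likely choices, so probability 1/3; weight (1/5)·(1/3) = 1/15.
If it is in locker 3 (prior 1/10): the attendant has 2 equally likely choices, so probability 1/2; weight (1/10)·(1/2) = 1/20.
If it is in locker 4 (prior 1/5): the attendant opened locker 4, so this case is ruled out; weight (1/5)·0 = 0.
The weights sum to 11/30.
So P(the prize voucher in locker 2 | the attendant opened locker 4) = (1/15) / (11/30) = 2/11.

2/11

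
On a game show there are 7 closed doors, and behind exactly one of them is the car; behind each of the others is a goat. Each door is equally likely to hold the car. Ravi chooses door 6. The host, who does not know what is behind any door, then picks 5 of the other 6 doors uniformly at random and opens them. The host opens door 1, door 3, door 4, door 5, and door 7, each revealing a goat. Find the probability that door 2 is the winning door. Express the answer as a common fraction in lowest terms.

Consider each possible location of the car in turn.
If it is behind any of doors 1, 3, 4, 5, and 7 (prior 1/7 each): that door was opened and seen not to hold the prize — ruled out; weight (1/7)·0 = 0 each.
If it is behind either of doors 2 and 6 (prior 1/7 each): the host picks exactly this set with probability 1/6 regardless, and none is the prize; weight (1/7)·(1/6) = 1/42 each.
The weights sum to 1/21.
So P(the car behind door 2 | the host opened door 1, door 3, door 4, door 5, and door 7) = (1/42) / (1/21) = 1/2.

1/2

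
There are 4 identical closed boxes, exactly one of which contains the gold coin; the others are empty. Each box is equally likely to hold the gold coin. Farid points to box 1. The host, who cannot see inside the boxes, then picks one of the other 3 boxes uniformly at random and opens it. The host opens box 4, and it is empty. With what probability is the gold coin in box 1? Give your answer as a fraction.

Consider each possible location of the gold coin in turn.
If it is in any of boxes 1, 2, and 3 (prior 1/4 each): the host picks box 4 with probability 1/3 regardless, and it is not the prize; weight (1/4)·(1/3) = 1/12 each.
If it is in box 4 (prior 1/4): the host opened box 4, so this case is ruled out; weight (1/4)·0 = 0.
The weights sum to 1/4.
So P(the gold coin in box 1 | the host opened box 4) = (1/12) / (1/4) = 1/3.

1/3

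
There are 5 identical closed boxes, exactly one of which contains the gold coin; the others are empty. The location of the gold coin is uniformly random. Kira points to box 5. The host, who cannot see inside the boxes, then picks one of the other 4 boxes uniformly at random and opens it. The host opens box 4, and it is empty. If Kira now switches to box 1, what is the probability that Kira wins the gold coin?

Apply Bayes' rule, conditioning on where the gold coin actually is.
If it is in any of boxes 1, 2, 3, and 5 (prior 1/5 each): the host picks box 4 with probability 1/4 regardless, and it is not the prize; weight (1/5)·(1/4) = 1/20 each.
If it is in box 4 (prior 1/5): the host opened box 4, so this case is ruled out; weight (1/5)·0 = 0.
The weights sum to 1/5.
So P(the gold coin in box 1 | the host opened box 4) = (1/20) / (1/5) = 1/4.

1/4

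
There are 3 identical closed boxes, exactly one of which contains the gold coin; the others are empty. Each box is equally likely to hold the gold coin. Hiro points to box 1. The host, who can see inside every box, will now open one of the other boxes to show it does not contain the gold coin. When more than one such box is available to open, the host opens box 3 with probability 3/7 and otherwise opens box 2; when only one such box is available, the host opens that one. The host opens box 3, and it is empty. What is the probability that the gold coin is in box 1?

Consider each possible location of the gold coin in turn.
If it is in box 1 (prior 1/3): box 3 is available, opened with probability 3/7; weight (1/3)·(3/7) = 1/7.
If it is in box 2 (prior 1/3): only box 3 is available, probability 1; weight (1/3)·1 = 1/3.
If it is in box 3 (prior 1/3): the host opened box 3, so this case is ruled out; weight (1/3)·0 = 0.
The weights sum to 10/21.
So P(the gold coin in box 1 | the host opened box 3) = (1/7) / (10/21) = 3/10.

3/10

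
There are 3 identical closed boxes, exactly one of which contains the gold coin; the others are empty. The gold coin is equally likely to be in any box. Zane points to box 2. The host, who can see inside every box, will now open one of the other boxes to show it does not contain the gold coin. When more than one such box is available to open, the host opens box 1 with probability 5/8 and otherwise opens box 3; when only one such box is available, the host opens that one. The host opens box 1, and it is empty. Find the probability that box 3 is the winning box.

Apply Bayes' rule, conditioning on where the gold coin actually is.
If it is in box 1 (prior 1/3): the host opened box 1, so this case is ruled out; weight (1/3)·0 = 0.
If it is in box 2 (prior 1/3): box 1 is available, opened with probability 5/8; weight (1/3)·(5/8) = 5/24.
If it is in box 3 (prior 1/3): only box 1 is available, probability 1; weight (1/3)·1 = 1/3.
The weights sum to 13/24.
So P(the gold coin in box 3 | the host opened box 1) = (1/3) / (13/24) = 8/13.

8/13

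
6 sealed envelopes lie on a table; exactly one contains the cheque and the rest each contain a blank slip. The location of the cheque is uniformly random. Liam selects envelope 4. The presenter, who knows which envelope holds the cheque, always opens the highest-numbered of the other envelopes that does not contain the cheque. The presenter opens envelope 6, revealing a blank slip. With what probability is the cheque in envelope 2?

Consider each possible location of the cheque in turn.
If it is in any of envelopes 1, 2, 3, 4, and 5 (prior 1/6 each): envelope 6 is the highest-numbered option available, probability 1; weight (1/6)·1 = 1/6 each.
If it is in envelope 6 (prior 1/6): the presenter opened envelope 6, so this case is ruled out; weight (1/6)·0 = 0.
The weights sum to 5/6.
So P(the cheque in envelope 2 | the presenter opened envelope 6) = (1/6) / (5/6) = 1/5.

1/5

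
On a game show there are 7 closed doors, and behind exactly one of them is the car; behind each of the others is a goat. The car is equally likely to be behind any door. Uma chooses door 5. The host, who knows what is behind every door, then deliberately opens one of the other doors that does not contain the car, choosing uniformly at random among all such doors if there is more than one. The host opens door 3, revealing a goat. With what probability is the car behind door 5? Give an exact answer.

1/7

Condition on the true location of the car.
If it is behind any of doors 1, 2, 4, 6, and 7 (prior 1/7 each): the host has 5 equally likely choices, so probability 1/5; weight (1/7)·(1/5) = 1/35 each.
If it is behind door 3 (prior 1/7): the host opened door 3, so this case is ruled out; weight (1/7)·0 = 0.
If it is behind door 5 (prior 1/7): the host has 6 equally likely choices, so probability 1/6; weight (1/7)·(1/6) = 1/42.
The weights sum to 1/6.
So P(the car behind door 5 | the host opened door 3) = (1/42) / (1/6) = 1/7.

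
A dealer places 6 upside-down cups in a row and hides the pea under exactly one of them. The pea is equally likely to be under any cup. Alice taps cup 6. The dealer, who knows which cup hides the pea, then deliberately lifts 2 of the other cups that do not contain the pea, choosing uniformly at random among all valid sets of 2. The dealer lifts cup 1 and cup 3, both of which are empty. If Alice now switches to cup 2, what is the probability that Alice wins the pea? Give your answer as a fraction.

5/18

Apply Bayes' rule, conditioning on where the pea actually is.
If it is under either of cups 1 and 3 (prior 1/6 each): that cup was opened and seen not to hold the prize — ruled out; weight (1/6)·0 = 0 each.
If it is under any of cups 2, 4, and 5 (prior 1/6 each): the dealer has 6 equally likely choices, so probability 1/6; weight (1/6)·(1/6) = 1/36 each.
If it is under cup 6 (prior 1/6): the dealer has 10 equally likely choices, so probability 1/10; weight (1/6)·(1/10) = 1/60.
The weights sum to 1/10.
So P(the pea under cup 2 | the dealer opened cup 1 and cup 3) = (1/36) / (1/10) = 5/18.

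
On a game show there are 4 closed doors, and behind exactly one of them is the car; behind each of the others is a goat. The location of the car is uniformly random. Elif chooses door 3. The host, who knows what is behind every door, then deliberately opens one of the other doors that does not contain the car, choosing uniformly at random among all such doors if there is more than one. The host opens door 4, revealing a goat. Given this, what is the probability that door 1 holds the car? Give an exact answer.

Consider each possible location of the car in turn.
If it is behind either of doors 1 and 2 (prior 1/4 each): the host has 2 equally likely choices, so probability 1/2; weight (1/4)·(1/2) = 1/8 each.
If it is behind door 3 (prior 1/4): the host has 3 equally likely choices, so probability 1/3; weight (1/4)·(1/3) = 1/12.
If it is behind door 4 (prior 1/4): the host opened door 4, so this case is ruled out; weight (1/4)·0 = 0.
The weights sum to 1/3.
So P(the car behind door 1 | the host opened door 4) = (1/8) / (1/3) = 3/8.

3/8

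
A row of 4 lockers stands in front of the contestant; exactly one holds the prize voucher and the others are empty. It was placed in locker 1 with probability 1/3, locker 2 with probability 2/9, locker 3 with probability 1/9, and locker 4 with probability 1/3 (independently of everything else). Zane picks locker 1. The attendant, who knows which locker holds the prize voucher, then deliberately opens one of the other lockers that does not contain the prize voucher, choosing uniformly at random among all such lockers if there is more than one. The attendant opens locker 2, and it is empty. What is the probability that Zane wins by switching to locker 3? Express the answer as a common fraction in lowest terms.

Condition on the true location of the prize voucher.
If it is in locker 1 (prior 1/3): the attendant has 3 equally likely choices, so probability 1/3; weight (1/3)·(1/3) = 1/9.
If it is in locker 2 (prior 2/9): the attendant opened locker 2, so this case is ruled out; weight (2/9)·0 = 0.
If it is in locker 3 (prior 1/9): the attendant has 2 equally likely choices, so probability 1/2; weight (1/9)·(1/2) = 1/18.
If it is in locker 4 (prior 1/3): the attendant has 2 equally likely choices, so probability 1/2; weight (1/3)·(1/2) = 1/6.
The weights sum to 1/3.
So P(the prize voucher in locker 3 | the attendant opened locker 2) = (1/18) / (1/3) = 1/6.

1/6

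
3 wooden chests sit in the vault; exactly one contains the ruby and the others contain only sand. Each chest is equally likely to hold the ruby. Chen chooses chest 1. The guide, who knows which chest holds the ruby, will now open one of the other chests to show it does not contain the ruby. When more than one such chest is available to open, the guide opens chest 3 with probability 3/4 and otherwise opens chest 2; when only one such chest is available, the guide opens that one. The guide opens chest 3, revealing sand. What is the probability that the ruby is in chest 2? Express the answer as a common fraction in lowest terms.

Apply Bayes' rule, conditioning on where the ruby actually is.
If it is in chest 1 (prior 1/3): chest 3 is available, opened with probability 3/4; weight (1/3)·(3/4) = 1/4.
If it is in chest 2 (prior 1/3): only chest 3 is available, probability 1; weight (1/3)·1 = 1/3.
If it is in chest 3 (prior 1/3): the guide opened chest 3, so this case is ruled out; weight (1/3)·0 = 0.
The weights sum to 7/12.
So P(the ruby in chest 2 | the guide opened chest 3) = (1/3) / (7/12) = 4/7.

4/7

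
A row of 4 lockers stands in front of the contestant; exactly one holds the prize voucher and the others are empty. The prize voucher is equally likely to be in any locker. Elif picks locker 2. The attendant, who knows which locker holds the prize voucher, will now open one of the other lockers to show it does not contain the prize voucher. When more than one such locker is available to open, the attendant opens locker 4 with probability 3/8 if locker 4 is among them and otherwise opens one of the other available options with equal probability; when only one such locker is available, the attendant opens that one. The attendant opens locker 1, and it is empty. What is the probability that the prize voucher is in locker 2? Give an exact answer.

Consider each possible location of the prize voucher in turn.
If it is in locker 1 (prior 1/4): the attendant opened locker 1, so this case is ruled out; weight (1/4)·0 = 0.
If it is in locker 2 (prior 1/4): locker 4 is available but not opened; locker 1 gets probability (1 − 3/8)/2 = 5/16; weight (1/4)·(5/16) = 5/64.
If it is in locker 3 (prior 1/4): locker 4 is available but not opened, probability 5/8; weight (1/4)·(5/8) = 5/32.
If it is in locker 4 (prior 1/4): locker 4 holds the prize so is unavailable; the attendant chooses uniformly among the 2 others, probability 1/2; weight (1/4)·(1/2) = 1/8.
The weights sum to 23/64.
So P(the prize voucher in locker 2 | the attendant opened locker 1) = (5/64) / (23/64) = 5/23.

5/23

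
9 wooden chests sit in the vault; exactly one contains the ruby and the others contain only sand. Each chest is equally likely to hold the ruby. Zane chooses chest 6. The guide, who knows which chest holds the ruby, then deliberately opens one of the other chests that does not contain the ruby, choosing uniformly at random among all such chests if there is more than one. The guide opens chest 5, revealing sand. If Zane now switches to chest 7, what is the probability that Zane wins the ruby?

Apply Bayes' rule, conditioning on where the ruby actually is.
If it is in any of chests 1, 2, 3, 4, 7, 8, and 9 (prior 1/9 each): the guide has 7 equally likely choices, so probability 1/7; weight (1/9)·(1/7) = 1/63 each.
If it is in chest 5 (prior 1/9): the guide opened chest 5, so this case is ruled out; weight (1/9)·0 = 0.
If it is in chest 6 (prior 1/9): the guide has 8 equally likely choices, so probability 1/8; weight (1/9)·(1/8) = 1/72.
The weights sum to 1/8.
So P(the ruby in chest 7 | the guide opened chest 5) = (1/63) / (1/8) = 8/63.

8/63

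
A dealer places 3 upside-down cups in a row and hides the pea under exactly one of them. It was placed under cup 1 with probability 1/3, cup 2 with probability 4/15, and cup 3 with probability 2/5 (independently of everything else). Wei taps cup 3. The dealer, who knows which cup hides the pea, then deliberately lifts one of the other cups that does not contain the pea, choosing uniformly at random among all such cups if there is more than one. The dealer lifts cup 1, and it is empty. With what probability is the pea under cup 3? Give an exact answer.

3/7

Consider each possible location of the pea in turn.
If it is under cup 1 (prior 1/3): the dealer opened cup 1, so this case is ruled out; weight (1/3)·0 = 0.
If it is under cup 2 (prior 4/15): the dealer has no choice, probability 1; weight (4/15)·1 = 4/15.
If it is under cup 3 (prior 2/5): the dealer has 2 equally likely choices, so probability 1/2; weight (2/5)·(1/2) = 1/5.
The weights sum to 7/15.
So P(the pea under cup 3 | the dealer opened cup 1) = (1/5) / (7/15) = 3/7.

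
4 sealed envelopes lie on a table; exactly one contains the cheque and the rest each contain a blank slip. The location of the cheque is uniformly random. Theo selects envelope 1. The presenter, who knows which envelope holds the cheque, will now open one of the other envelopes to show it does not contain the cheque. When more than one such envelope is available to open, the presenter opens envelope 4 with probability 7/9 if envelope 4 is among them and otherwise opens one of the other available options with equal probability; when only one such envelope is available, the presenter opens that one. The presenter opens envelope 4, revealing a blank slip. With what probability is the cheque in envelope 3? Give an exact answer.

1/3

Condition on the true location of the cheque.
If it is in any of envelopes 1, 2, and 3 (prior 1/4 each): envelope 4 is available, opened with probability 7/9; weight (1/4)·(7/9) = 7/36 each.
If it is in envelope 4 (prior 1/4): the presenter opened envelope 4, so this case is ruled out; weight (1/4)·0 = 0.
The weights sum to 7/12.
So P(the cheque in envelope 3 | the presenter opened envelope 4) = (7/36) / (7/12) = 1/3.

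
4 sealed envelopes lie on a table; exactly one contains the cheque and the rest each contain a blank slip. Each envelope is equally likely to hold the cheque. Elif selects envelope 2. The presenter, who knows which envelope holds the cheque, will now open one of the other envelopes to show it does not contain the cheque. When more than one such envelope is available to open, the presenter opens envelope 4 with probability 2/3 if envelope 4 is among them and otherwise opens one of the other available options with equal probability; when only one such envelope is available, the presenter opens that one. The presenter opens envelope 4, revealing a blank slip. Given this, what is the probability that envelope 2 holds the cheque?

1/3

Consider each possible location of the cheque in turn.
If it is in any of envelopes 1, 2, and 3 (prior 1/4 each): envelope 4 is available, opened with probability 2/3; weight (1/4)·(2/3) = 1/6 each.
If it is in envelope 4 (prior 1/4): the presenter opened envelope 4, so this case is ruled out; weight (1/4)·0 = 0.
The weights sum to 1/2.
So P(the cheque in envelope 2 | the presenter opened envelope 4) = (1/6) / (1/2) = 1/3.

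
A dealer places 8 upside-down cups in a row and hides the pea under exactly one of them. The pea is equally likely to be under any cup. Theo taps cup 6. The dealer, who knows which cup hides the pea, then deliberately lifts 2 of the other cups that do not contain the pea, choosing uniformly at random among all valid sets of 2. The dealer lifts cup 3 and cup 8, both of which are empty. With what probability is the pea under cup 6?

Apply Bayes' rule, conditioning on where the pea actually is.
If it is under any of cups 1, 2, 4, 5, and 7 (prior 1/8 each): the dealer has 15 equally likely choices, so probability 1/15; weight (1/8)·(1/15) = 1/120 each.
If it is under either of cups 3 and 8 (prior 1/8 each): that cup was opened and seen not to hold the prize — ruled out; weight (1/8)·0 = 0 each.
If it is under cup 6 (prior 1/8): the dealer has 21 equally likely choices, so probability 1/21; weight (1/8)·(1/21) = 1/168.
The weights sum to 1/21.
So P(the pea under cup 6 | the dealer opened cup 3 and cup 8) = (1/168) / (1/21) = 1/8.

1/8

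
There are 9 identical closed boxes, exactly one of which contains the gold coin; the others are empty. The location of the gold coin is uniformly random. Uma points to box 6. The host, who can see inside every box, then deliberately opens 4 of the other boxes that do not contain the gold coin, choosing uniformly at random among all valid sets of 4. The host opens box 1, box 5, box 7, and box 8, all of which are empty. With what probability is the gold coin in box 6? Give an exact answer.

Condition on the true location of the gold coin.
If it is in any of boxes 1, 5, 7, and 8 (prior 1/9 each): that box was opened and seen not to hold the prize — ruled out; weight (1/9)·0 = 0 each.
If it is in any of boxes 2, 3, 4, and 9 (prior 1/9 each): the host has 35 equally likely choices, so probability 1/35; weight (1/9)·(1/35) = 1/315 each.
If it is in box 6 (prior 1/9): the host has 70 equally likely choices, so probability 1/70; weight (1/9)·(1/70) = 1/630.
The weights sum to 1/70.
So P(the gold coin in box 6 | the host opened box 1, box 5, box 7, and box 8) = (1/630) / (1/70) = 1/9.

1/9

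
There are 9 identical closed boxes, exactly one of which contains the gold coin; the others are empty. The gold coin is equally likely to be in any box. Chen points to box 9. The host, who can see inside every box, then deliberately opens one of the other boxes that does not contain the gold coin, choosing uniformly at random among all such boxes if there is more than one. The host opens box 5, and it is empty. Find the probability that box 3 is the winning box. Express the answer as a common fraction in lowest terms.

8/63

Consider each possible location of the gold coin in turn.
If it is in any of boxes 1, 2, 3, 4, 6, 7, and 8 (prior 1/9 each): the host has 7 equally likely choices, so probability 1/7; weight (1/9)·(1/7) = 1/63 each.
If it is in box 5 (prior 1/9): the host opened box 5, so this case is ruled out; weight (1/9)·0 = 0.
If it is in box 9 (prior 1/9): the host has 8 equally likely choices, so probability 1/8; weight (1/9)·(1/8) = 1/72.
The weights sum to 1/8.
So P(the gold coin in box 3 | the host opened box 5) = (1/63) / (1/8) = 8/63.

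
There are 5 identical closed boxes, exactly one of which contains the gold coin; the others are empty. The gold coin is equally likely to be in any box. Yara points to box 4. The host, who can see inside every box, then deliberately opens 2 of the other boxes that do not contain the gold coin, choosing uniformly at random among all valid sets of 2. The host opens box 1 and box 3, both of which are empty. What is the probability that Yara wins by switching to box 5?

2/5

Condition on the true location of the gold coin.
If it is in either of boxes 1 and 3 (prior 1/5 each): that box was opened and seen not to hold the prize — ruled out; weight (1/5)·0 = 0 each.
If it is in either of boxes 2 and 5 (prior 1/5 each): the host has 3 equally likely choices, so probability 1/3; weight (1/5)·(1/3) = 1/15 each.
If it is in box 4 (prior 1/5): the host has 6 equally likely choices, so probability 1/6; weight (1/5)·(1/6) = 1/30.
The weights sum to 1/6.
So P(the gold coin in box 5 | the host opened box 1 and box 3) = (1/15) / (1/6) = 2/5.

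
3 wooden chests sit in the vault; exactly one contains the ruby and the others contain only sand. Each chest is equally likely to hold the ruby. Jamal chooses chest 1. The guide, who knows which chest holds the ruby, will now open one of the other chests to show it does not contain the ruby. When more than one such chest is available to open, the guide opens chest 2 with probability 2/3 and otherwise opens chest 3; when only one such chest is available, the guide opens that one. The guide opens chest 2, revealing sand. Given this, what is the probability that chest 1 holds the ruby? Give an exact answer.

2/5

Consider each possible location of the ruby in turn.
If it is in chest 1 (prior 1/3): chest 2 is available, opened with probability 2/3; weight (1/3)·(2/3) = 2/9.
If it is in chest 2 (prior 1/3): the guide opened chest 2, so this case is ruled out; weight (1/3)·0 = 0.
If it is in chest 3 (prior 1/3): only chest 2 is available, probability 1; weight (1/3)·1 = 1/3.
The weights sum to 5/9.
So P(the ruby in chest 1 | the guide opened chest 2) = (2/9) / (5/9) = 2/5.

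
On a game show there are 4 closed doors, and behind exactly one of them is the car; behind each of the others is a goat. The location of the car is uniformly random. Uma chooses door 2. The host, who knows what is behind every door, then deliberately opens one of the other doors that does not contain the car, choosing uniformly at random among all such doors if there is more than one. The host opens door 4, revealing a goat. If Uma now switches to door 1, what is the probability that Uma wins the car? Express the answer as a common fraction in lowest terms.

Condition on the true location of the car.
If it is behind either of doors 1 and 3 (prior 1/4 each): the host has 2 equally likely choices, so probability 1/2; weight (1/4)·(1/2) = 1/8 each.
If it is behind door 2 (prior 1/4): the host has 3 equally likely choices, so probability 1/3; weight (1/4)·(1/3) = 1/12.
If it is behind door 4 (prior 1/4): the host opened door 4, so this case is ruled out; weight (1/4)·0 = 0.
The weights sum to 1/3.
So P(the car behind door 1 | the host opened door 4) = (1/8) / (1/3) = 3/8.

3/8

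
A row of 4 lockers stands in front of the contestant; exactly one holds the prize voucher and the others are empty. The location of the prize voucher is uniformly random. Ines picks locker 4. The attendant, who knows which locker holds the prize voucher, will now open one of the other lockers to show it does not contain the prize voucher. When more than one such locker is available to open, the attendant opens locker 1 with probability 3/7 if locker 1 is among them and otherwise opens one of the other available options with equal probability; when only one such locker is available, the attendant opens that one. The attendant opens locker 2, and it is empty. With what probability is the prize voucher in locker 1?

7/19

Consider each possible location of the prize voucher in turn.
If it is in locker 1 (prior 1/4): locker 1 holds the prize so is unavailable; the attendant chooses uniformly among the 2 others, probability 1/2; weight (1/4)·(1/2) = 1/8.
If it is in locker 2 (prior 1/4): the attendant opened locker 2, so this case is ruled out; weight (1/4)·0 = 0.
If it is in locker 3 (prior 1/4): locker 1 is available but not opened, probability 4/7; weight (1/4)·(4/7) = 1/7.
If it is in locker 4 (prior 1/4): locker 1 is available but not opened; locker 2 gets probability (1 − 3/7)/2 = 2/7; weight (1/4)·(2/7) = 1/14.
The weights sum to 19/56.
So P(the prize voucher in locker 1 | the attendant opened locker 2) = (1/8) / (19/56) = 7/19.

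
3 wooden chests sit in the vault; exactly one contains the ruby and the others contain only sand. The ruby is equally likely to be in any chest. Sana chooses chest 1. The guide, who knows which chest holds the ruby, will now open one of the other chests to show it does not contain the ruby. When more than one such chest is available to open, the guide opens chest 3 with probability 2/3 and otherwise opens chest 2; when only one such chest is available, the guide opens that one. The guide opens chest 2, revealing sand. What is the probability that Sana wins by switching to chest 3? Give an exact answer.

Apply Bayes' rule, conditioning on where the ruby actually is.
If it is in chest 1 (prior 1/3): chest 3 is available but not opened, probability 1/3; weight (1/3)·(1/3) = 1/9.
If it is in chest 2 (prior 1/3): the guide opened chest 2, so this case is ruled out; weight (1/3)·0 = 0.
If it is in chest 3 (prior 1/3): only chest 2 is available, probability 1; weight (1/3)·1 = 1/3.
The weights sum to 4/9.
So P(the ruby in chest 3 | the guide opened chest 2) = (1/3) / (4/9) = 3/4.

3/4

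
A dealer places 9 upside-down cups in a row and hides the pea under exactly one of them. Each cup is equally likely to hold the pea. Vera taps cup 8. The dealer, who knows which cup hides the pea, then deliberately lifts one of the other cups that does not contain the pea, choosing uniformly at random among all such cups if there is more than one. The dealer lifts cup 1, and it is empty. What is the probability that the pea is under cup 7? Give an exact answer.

Condition on the true location of the pea.
If it is under cup 1 (prior 1/9): the dealer opened cup 1, so this case is ruled out; weight (1/9)·0 = 0.
If it is under any of cups 2, 3, 4, 5, 6, 7, and 9 (prior 1/9 each): the dealer has 7 equally likely choices, so probability 1/7; weight (1/9)·(1/7) = 1/63 each.
If it is under cup 8 (prior 1/9): the dealer has 8 equally likely choices, so probability 1/8; weight (1/9)·(1/8) = 1/72.
The weights sum to 1/8.
So P(the pea under cup 7 | the dealer opened cup 1) = (1/63) / (1/8) = 8/63.

8/63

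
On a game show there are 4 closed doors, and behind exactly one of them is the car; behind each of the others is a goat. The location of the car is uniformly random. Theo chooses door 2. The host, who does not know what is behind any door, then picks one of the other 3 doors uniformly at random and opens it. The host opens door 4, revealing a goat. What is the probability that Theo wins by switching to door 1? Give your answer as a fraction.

1/3

Condition on the true location of the car.
If it is behind any of doors 1, 2, and 3 (prior 1/4 each): the host picks door 4 with probability 1/3 regardless, and it is not the prize; weight (1/4)·(1/3) = 1/12 each.
If it is behind door 4 (prior 1/4): the host opened door 4, so this case is ruled out; weight (1/4)·0 = 0.
The weights sum to 1/4.
So P(the car behind door 1 | the host opened door 4) = (1/12) / (1/4) = 1/3.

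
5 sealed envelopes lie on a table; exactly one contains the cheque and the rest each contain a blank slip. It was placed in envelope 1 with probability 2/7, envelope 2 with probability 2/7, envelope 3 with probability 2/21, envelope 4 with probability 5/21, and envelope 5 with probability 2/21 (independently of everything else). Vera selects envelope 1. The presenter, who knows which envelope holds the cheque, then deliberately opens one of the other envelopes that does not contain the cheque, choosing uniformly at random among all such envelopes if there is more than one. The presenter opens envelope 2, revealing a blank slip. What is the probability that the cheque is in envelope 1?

1/3

Condition on the true location of the cheque.
If it is in envelope 1 (prior 2/7): the presenter has 4 equally likely choices, so probability 1/4; weight (2/7)·(1/4) = 1/14.
If it is in envelope 2 (prior 2/7): the presenter opened envelope 2, so this case is ruled out; weight (2/7)·0 = 0.
If it is in either of envelopes 3 and 5 (prior 2/21 each): the presenter has 3 equally likely choices, so probability 1/3; weight (2/21)·(1/3) = 2/63 each.
If it is in envelope 4 (prior 5/21): the presenter has 3 equally likely choices, so probability 1/3; weight (5/21)·(1/3) = 5/63.
The weights sum to 3/14.
So P(the cheque in envelope 1 | the presenter opened envelope 2) = (1/14) / (3/14) = 1/3.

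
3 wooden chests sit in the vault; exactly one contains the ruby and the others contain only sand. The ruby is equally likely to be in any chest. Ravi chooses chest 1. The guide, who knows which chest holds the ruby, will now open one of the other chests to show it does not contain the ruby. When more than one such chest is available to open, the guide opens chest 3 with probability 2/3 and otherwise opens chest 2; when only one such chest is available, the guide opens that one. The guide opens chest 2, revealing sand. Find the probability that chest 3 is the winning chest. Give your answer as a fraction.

Consider each possible location of the ruby in turn.
If it is in chest 1 (prior 1/3): chest 3 is available but not opened, probability 1/3; weight (1/3)·(1/3) = 1/9.
If it is in chest 2 (prior 1/3): the guide opened chest 2, so this case is ruled out; weight (1/3)·0 = 0.
If it is in chest 3 (prior 1/3): only chest 2 is available, probability 1; weight (1/3)·1 = 1/3.
The weights sum to 4/9.
So P(the ruby in chest 3 | the guide opened chest 2) = (1/3) / (4/9) = 3/4.

3/4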